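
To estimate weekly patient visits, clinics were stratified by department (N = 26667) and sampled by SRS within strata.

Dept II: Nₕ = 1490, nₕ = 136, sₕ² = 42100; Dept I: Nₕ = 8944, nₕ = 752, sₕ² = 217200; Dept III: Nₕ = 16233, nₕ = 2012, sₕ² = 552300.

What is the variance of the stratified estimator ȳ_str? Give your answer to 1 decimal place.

119.7

Var(ȳ_str) = Σₕ Wₕ²(1 − fₕ)sₕ²/nₕ with Wₕ = Nₕ/N, N = 26667.
Dept II: Wₕ = 0.05587430; term = 0.05587430²·(1 − 0.09127517)·42100/136 = 0.87821287.
Dept I: Wₕ = 0.33539581; term = 0.33539581²·(1 − 0.08407871)·217200/752 = 29.758798.
Dept III: Wₕ = 0.60872989; term = 0.60872989²·(1 − 0.12394505)·552300/2012 = 89.110252.
Sum = 119.74726.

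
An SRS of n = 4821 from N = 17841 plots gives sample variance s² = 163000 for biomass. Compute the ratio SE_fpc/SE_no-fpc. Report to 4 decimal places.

f = n/N = 4821/17841 = 0.27022028.
SE_no-fpc = √(s²/n) = 5.8146722; SE_fpc = √((1−f)s²/n) = 4.9673085.
Ratio = √(1−f) = 0.85427146.

0.8543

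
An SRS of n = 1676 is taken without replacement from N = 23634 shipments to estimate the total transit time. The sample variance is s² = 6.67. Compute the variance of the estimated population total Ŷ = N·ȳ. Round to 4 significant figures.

2.065 × 10^6

Var(Ŷ) = N²·Var(ȳ) = N²·(1 − n/N)·s²/n.
f = 1676/23634 = 0.07091478; Var(ȳ) = 0.92908522·6.67/1676 = 0.0036974931.
Var(Ŷ) = 23634² · 0.0036974931 = 2.0652938 × 10^6.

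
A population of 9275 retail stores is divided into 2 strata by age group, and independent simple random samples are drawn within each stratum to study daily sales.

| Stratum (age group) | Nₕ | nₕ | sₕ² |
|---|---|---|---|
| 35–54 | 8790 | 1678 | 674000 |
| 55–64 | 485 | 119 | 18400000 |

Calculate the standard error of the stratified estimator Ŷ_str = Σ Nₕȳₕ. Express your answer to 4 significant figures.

Var(Ŷ_str) = Σₕ Nₕ²(1 − fₕ)sₕ²/nₕ.
35–54: 8790²·(1 − 1678/8790)·674000/1678 = 2.5110107 × 10^10.
55–64: 485²·(1 − 119/485)·18400000/119 = 2.7446924 × 10^10.
Sum = 5.2557031 × 10^10.
SE = √(5.2557031 × 10^10) = 229300.

229300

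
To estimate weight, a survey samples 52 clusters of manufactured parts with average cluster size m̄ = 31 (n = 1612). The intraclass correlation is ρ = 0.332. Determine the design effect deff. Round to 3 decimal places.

deff = 1 + (31 − 1)·0.332 = 1 + 9.96 = 10.96.

10.960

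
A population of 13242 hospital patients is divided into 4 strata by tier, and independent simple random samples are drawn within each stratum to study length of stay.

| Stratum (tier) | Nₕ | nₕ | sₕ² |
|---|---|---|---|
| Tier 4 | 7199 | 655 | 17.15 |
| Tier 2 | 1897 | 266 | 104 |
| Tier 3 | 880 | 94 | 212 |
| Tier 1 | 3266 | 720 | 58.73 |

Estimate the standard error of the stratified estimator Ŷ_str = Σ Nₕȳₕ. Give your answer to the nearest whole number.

2164

Var(Ŷ_str) = Σₕ Nₕ²(1 − fₕ)sₕ²/nₕ.
Tier 4: 7199²·(1 − 655/7199)·17.15/655 = 1.2334975 × 10^6.
Tier 2: 1897²·(1 − 266/1897)·104/266 = 1.2096869 × 10^6.
Tier 3: 880²·(1 − 94/880)·212/94 = 1.5599591 × 10^6.
Tier 1: 3266²·(1 − 720/3266)·58.73/720 = 678269.18.
Sum = 4.6814127 × 10^6.
SE = √(4.6814127 × 10^6) = 2164.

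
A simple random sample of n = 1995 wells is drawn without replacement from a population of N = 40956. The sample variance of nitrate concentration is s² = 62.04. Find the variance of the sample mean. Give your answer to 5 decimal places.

0.02958

Under SRS without replacement, Var(ȳ) = (1 − f)·s²/n with f = n/N = 1995/40956 = 0.04871081.
Var(ȳ) = (1 − 0.04871081)·62.04/1995 = 0.95128919·0.031097744 = 0.029582948.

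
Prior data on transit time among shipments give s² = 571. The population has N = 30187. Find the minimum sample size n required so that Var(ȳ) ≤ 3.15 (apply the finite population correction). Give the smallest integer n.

Without fpc, n₀ = s²/D = 571/3.15 = 181.2698.
With fpc, (1 − n/N)·s²/n ≤ D requires n ≥ n₀/(1 + n₀/N) = 181.2698/(1 + 181.2698/30187) = 180.1878.
Rounding up, n = 181.

181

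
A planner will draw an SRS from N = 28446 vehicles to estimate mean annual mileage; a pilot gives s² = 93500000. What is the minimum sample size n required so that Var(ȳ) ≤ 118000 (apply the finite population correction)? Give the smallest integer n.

771

Without fpc, n₀ = s²/D = 93500000/118000 = 792.3729.
With fpc, (1 − n/N)·s²/n ≤ D requires n ≥ n₀/(1 + n₀/N) = 792.3729/(1 + 792.3729/28446) = 770.8992.
Rounding up, n = 771.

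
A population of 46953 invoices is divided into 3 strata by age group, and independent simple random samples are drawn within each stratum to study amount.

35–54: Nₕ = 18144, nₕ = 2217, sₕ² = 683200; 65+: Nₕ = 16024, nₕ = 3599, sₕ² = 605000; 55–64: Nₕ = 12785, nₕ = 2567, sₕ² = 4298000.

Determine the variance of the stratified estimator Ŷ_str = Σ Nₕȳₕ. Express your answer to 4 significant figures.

Var(Ŷ_str) = Σₕ Nₕ²(1 − fₕ)sₕ²/nₕ.
35–54: 18144²·(1 − 2217/18144)·683200/2217 = 8.9053129 × 10^10.
65+: 16024²·(1 − 3599/16024)·605000/3599 = 3.3468856 × 10^10.
55–64: 12785²·(1 − 2567/12785)·4298000/2567 = 2.1872941 × 10^11.
Sum = 3.412514 × 10^11.

3.413 × 10^11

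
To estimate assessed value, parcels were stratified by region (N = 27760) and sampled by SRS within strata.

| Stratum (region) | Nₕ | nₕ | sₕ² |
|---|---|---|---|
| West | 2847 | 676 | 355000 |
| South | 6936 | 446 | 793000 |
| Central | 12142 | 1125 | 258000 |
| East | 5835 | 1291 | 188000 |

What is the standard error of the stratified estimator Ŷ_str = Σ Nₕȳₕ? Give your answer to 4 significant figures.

343300

Var(Ŷ_str) = Σₕ Nₕ²(1 − fₕ)sₕ²/nₕ.
West: 2847²·(1 − 676/2847)·355000/676 = 3.2458538 × 10^9.
South: 6936²·(1 − 446/6936)·793000/446 = 8.0037241 × 10^10.
Central: 12142²·(1 − 1125/12142)·258000/1125 = 3.0677556 × 10^10.
East: 5835²·(1 − 1291/5835)·188000/1291 = 3.8610977 × 10^9.
Sum = 1.1782175 × 10^11.
SE = √(1.1782175 × 10^11) = 343300.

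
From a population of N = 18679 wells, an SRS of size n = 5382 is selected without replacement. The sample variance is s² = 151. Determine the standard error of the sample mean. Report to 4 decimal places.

Under SRS without replacement, Var(ȳ) = (1 − f)·s²/n with f = n/N = 5382/18679 = 0.28813106.
Var(ȳ) = (1 − 0.28813106)·151/5382 = 0.71186894·0.028056485 = 0.01997254.
SE(ȳ) = √(0.01997254) = 0.1413.

0.1413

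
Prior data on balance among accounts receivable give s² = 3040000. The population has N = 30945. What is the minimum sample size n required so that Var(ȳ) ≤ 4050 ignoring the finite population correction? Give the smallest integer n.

Without fpc, n₀ = s²/D = 3040000/4050 = 750.6173.
Rounding up, n = 751.

751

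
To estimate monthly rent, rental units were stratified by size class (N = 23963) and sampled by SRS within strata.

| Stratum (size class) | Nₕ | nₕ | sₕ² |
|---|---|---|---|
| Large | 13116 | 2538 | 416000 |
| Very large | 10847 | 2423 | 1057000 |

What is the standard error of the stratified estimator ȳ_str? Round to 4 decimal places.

10.4413

Var(ȳ_str) = Σₕ Wₕ²(1 − fₕ)sₕ²/nₕ with Wₕ = Nₕ/N, N = 23963.
Large: Wₕ = 0.54734382; term = 0.54734382²·(1 − 0.19350412)·416000/2538 = 39.602656.
Very large: Wₕ = 0.45265618; term = 0.45265618²·(1 − 0.22337974)·1057000/2423 = 69.417217.
Sum = 109.01987.
SE = √(109.01987) = 10.4413.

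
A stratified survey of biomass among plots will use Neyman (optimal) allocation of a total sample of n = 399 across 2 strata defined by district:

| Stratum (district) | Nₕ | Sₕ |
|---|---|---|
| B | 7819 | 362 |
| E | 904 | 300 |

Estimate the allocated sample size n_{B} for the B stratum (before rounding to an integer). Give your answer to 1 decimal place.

Neyman allocation: nₕ = n·NₕSₕ / Σⱼ NⱼSⱼ.
Σ NⱼSⱼ = 7819·362 + 904·300 = 3.101678 × 10^6.
n_{B} = 399·7819·362 / (3.101678 × 10^6) = 364.1.

364.1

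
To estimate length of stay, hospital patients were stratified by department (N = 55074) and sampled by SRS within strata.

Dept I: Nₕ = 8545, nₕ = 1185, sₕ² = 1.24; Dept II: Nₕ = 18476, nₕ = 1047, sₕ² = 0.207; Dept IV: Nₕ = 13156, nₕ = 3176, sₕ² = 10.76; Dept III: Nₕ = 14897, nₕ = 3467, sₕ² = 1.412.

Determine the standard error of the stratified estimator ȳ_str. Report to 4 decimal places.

Var(ȳ_str) = Σₕ Wₕ²(1 − fₕ)sₕ²/nₕ with Wₕ = Nₕ/N, N = 55074.
Dept I: Wₕ = 0.15515488; term = 0.15515488²·(1 − 0.13867759)·1.24/1185 = 2.1697014 × 10^-5.
Dept II: Wₕ = 0.33547591; term = 0.33547591²·(1 − 0.05666811)·0.207/1047 = 2.0989923 × 10^-5.
Dept IV: Wₕ = 0.23887860; term = 0.23887860²·(1 − 0.24141076)·10.76/3176 = 1.4665367 × 10^-4.
Dept III: Wₕ = 0.27049061; term = 0.27049061²·(1 − 0.23273142)·1.412/3467 = 2.2862971 × 10^-5.
Sum = 2.1220358 × 10^-4.
SE = √(2.1220358 × 10^-4) = 0.0146.

0.0146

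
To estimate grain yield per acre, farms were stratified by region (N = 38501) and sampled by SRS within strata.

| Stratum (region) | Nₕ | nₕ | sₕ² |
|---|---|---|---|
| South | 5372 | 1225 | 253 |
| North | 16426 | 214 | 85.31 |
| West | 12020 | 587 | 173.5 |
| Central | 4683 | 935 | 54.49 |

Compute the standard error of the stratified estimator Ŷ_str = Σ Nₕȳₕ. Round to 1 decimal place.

12345.1

Var(Ŷ_str) = Σₕ Nₕ²(1 − fₕ)sₕ²/nₕ.
South: 5372²·(1 − 1225/5372)·253/1225 = 4.6010237 × 10^6.
North: 16426²·(1 − 214/16426)·85.31/214 = 1.0615845 × 10^8.
West: 12020²·(1 − 587/12020)·173.5/587 = 4.0618703 × 10^7.
Central: 4683²·(1 − 935/4683)·54.49/935 = 1.02289 × 10^6.
Sum = 1.5240107 × 10^8.
SE = √(1.5240107 × 10^8) = 12345.1.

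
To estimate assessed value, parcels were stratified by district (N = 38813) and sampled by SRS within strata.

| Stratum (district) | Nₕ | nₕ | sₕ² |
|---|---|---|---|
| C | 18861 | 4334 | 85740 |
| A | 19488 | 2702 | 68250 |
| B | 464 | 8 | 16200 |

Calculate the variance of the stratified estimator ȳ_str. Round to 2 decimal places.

Var(ȳ_str) = Σₕ Wₕ²(1 − fₕ)sₕ²/nₕ with Wₕ = Nₕ/N, N = 38813.
C: Wₕ = 0.48594543; term = 0.48594543²·(1 − 0.22978633)·85740/4334 = 3.5981627.
A: Wₕ = 0.50209981; term = 0.50209981²·(1 − 0.13864943)·68250/2702 = 5.4850094.
B: Wₕ = 0.01195476; term = 0.01195476²·(1 − 0.01724138)·16200/8 = 0.28441561.
Sum = 9.3675877.

9.37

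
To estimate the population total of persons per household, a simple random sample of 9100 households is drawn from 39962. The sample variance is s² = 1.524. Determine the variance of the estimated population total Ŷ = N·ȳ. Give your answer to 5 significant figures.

Var(Ŷ) = N²·Var(ȳ) = N²·(1 − n/N)·s²/n.
f = 9100/39962 = 0.22771633; Var(ȳ) = 0.77228367·1.524/9100 = 1.293363 × 10^-4.
Var(Ŷ) = 39962² · (1.293363 × 10^-4) = 206545.08.

206550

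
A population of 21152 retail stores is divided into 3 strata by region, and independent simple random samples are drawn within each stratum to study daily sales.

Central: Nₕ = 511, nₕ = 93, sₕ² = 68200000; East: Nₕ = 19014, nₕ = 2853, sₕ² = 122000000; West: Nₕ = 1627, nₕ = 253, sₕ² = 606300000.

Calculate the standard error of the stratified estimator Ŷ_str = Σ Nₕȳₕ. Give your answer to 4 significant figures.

Var(Ŷ_str) = Σₕ Nₕ²(1 − fₕ)sₕ²/nₕ.
Central: 511²·(1 − 93/511)·68200000/93 = 1.5663853 × 10^11.
East: 19014²·(1 − 2853/19014)·122000000/2853 = 1.3140134 × 10^13.
West: 1627²·(1 − 253/1627)·606300000/253 = 5.3572428 × 10^12.
Sum = 1.8654015 × 10^13.
SE = √(1.8654015 × 10^13) = 4.319 × 10^6.

4.319 × 10^6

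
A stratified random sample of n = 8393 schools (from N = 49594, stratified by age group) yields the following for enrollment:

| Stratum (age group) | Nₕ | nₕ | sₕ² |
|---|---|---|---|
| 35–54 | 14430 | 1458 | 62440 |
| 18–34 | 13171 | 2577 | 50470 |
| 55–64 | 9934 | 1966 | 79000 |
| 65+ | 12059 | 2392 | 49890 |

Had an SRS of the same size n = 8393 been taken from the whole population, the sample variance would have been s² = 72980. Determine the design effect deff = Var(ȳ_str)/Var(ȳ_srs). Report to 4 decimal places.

0.9209

Var(ȳ_str) = Σ Wₕ²(1−fₕ)sₕ²/nₕ with Wₕ = Nₕ/49594:
  35–54: (14430/49594)²·(1−1458/14430)·62440/1458 = 3.2592702
  18–34: (13171/49594)²·(1−2577/13171)·50470/2577 = 1.1110646
  55–64: (9934/49594)²·(1−1966/9934)·79000/1966 = 1.2931794
  65+: (12059/49594)²·(1−2392/12059)·49890/2392 = 0.98854642
  → Var(ȳ_str) = 6.6520606.
Var(ȳ_srs) = (1 − 8393/49594)·72980/8393 = 7.2237924.
deff = 6.6520606 / 7.2237924 = 0.9209.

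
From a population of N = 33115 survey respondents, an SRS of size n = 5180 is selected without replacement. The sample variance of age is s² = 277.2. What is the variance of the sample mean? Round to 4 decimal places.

0.0451

Under SRS without replacement, Var(ȳ) = (1 − f)·s²/n with f = n/N = 5180/33115 = 0.15642458.
Var(ȳ) = (1 − 0.15642458)·277.2/5180 = 0.84357542·0.053513514 = 0.045142685.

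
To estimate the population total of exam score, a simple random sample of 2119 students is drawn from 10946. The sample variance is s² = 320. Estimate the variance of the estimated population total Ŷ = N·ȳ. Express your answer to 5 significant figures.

1.4591 × 10^7

Var(Ŷ) = N²·Var(ȳ) = N²·(1 − n/N)·s²/n.
f = 2119/10946 = 0.19358670; Var(ȳ) = 0.80641330·320/2119 = 0.12178021.
Var(Ŷ) = 10946² · 0.12178021 = 1.4591086 × 10^7.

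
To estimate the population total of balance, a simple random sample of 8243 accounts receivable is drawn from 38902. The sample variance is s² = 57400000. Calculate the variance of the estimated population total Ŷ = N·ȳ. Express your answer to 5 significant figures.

8.3053 × 10^12

Var(Ŷ) = N²·Var(ȳ) = N²·(1 − n/N)·s²/n.
f = 8243/38902 = 0.21189142; Var(ȳ) = 0.78810858·57400000/8243 = 5487.9816.
Var(Ŷ) = 38902² · 5487.9816 = 8.3053226 × 10^12.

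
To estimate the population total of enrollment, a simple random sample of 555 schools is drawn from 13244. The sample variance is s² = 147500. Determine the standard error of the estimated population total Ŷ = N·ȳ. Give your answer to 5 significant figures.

Var(Ŷ) = N²·Var(ȳ) = N²·(1 − n/N)·s²/n.
f = 555/13244 = 0.04190577; Var(ȳ) = 0.95809423·147500/555 = 254.62865.
Var(Ŷ) = 13244² · 254.62865 = 4.4662766 × 10^10.
SE(Ŷ) = √(4.4662766 × 10^10) = 211340.

211340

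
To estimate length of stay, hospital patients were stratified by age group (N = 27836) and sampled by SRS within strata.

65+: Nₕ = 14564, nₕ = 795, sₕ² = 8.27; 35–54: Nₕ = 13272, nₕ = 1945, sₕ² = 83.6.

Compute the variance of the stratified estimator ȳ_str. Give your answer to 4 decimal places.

Var(ȳ_str) = Σₕ Wₕ²(1 − fₕ)sₕ²/nₕ with Wₕ = Nₕ/N, N = 27836.
65+: Wₕ = 0.52320736; term = 0.52320736²·(1 − 0.05458665)·8.27/795 = 0.0026922029.
35–54: Wₕ = 0.47679264; term = 0.47679264²·(1 − 0.14654913)·83.6/1945 = 0.0083391981.
Sum = 0.011031401.

0.0110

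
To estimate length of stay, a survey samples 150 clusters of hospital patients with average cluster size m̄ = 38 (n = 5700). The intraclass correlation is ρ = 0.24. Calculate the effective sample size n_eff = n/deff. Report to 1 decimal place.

deff = 1 + (38 − 1)·0.24 = 1 + 8.88 = 9.88.
n_eff = 5700 / 9.88 = 576.9.

576.9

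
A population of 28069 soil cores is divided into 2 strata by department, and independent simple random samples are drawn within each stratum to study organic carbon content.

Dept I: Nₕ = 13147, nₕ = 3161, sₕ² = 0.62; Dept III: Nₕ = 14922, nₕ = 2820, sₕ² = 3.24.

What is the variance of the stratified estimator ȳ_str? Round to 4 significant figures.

Var(ȳ_str) = Σₕ Wₕ²(1 − fₕ)sₕ²/nₕ with Wₕ = Nₕ/N, N = 28069.
Dept I: Wₕ = 0.46838149; term = 0.46838149²·(1 − 0.24043508)·0.62/3161 = 3.2683724 × 10^-5.
Dept III: Wₕ = 0.53161851; term = 0.53161851²·(1 − 0.18898271)·3.24/2820 = 2.6334568 × 10^-4.
Sum = 2.960294 × 10^-4.

2.960 × 10^-4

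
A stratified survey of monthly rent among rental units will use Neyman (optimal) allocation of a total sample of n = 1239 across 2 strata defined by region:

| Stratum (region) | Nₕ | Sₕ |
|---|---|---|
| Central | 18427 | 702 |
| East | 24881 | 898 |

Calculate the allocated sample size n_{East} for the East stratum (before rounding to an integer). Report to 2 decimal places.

Neyman allocation: nₕ = n·NₕSₕ / Σⱼ NⱼSⱼ.
Σ NⱼSⱼ = 18427·702 + 24881·898 = 3.5278892 × 10^7.
n_{East} = 1239·24881·898 / (3.5278892 × 10^7) = 784.69.

784.69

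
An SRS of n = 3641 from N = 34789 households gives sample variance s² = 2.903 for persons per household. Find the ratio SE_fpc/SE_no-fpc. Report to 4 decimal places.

f = n/N = 3641/34789 = 0.10465952.
SE_no-fpc = √(s²/n) = 0.028236651; SE_fpc = √((1−f)s²/n) = 0.026718206.
Ratio = √(1−f) = 0.94622433.

0.9462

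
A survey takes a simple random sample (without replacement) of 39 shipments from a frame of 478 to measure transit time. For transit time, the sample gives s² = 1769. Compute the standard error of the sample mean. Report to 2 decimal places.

Under SRS without replacement, Var(ȳ) = (1 − f)·s²/n with f = n/N = 39/478 = 0.08158996.
Var(ȳ) = (1 − 0.08158996)·1769/39 = 0.91841004·45.358974 = 41.658138.
SE(ȳ) = √(41.658138) = 6.45.

6.45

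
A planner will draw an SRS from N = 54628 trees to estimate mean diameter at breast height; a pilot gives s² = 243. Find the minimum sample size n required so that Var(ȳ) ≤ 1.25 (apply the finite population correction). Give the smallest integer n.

194

Without fpc, n₀ = s²/D = 243/1.25 = 194.4000.
With fpc, (1 − n/N)·s²/n ≤ D requires n ≥ n₀/(1 + n₀/N) = 194.4000/(1 + 194.4000/54628) = 193.7107.
Rounding up, n = 194.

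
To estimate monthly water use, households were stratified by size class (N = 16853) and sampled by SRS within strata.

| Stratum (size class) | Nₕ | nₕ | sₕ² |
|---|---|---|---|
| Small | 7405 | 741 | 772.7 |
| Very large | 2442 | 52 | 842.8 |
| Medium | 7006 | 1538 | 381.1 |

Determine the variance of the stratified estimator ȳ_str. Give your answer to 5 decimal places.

Var(ȳ_str) = Σₕ Wₕ²(1 − fₕ)sₕ²/nₕ with Wₕ = Nₕ/N, N = 16853.
Small: Wₕ = 0.43938765; term = 0.43938765²·(1 − 0.10006752)·772.7/741 = 0.18117502.
Very large: Wₕ = 0.14490002; term = 0.14490002²·(1 − 0.02129402)·842.8/52 = 0.33305066.
Medium: Wₕ = 0.41571234; term = 0.41571234²·(1 − 0.21952612)·381.1/1538 = 0.033421567.
Sum = 0.54764725.

0.54765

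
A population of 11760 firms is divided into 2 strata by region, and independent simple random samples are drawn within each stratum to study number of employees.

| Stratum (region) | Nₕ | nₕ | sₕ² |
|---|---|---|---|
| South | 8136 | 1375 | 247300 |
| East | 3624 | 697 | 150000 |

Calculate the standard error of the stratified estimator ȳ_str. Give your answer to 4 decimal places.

9.3831

Var(ȳ_str) = Σₕ Wₕ²(1 − fₕ)sₕ²/nₕ with Wₕ = Nₕ/N, N = 11760.
South: Wₕ = 0.69183673; term = 0.69183673²·(1 − 0.16900197)·247300/1375 = 71.536659.
East: Wₕ = 0.30816327; term = 0.30816327²·(1 − 0.19232892)·150000/697 = 16.506491.
Sum = 88.04315.
SE = √(88.04315) = 9.3831.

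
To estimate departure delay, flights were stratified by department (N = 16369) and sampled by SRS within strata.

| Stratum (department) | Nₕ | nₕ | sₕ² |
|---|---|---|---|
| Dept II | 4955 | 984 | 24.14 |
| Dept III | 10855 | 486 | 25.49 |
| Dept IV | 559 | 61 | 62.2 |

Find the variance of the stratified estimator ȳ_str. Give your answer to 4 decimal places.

0.0249

Var(ȳ_str) = Σₕ Wₕ²(1 − fₕ)sₕ²/nₕ with Wₕ = Nₕ/N, N = 16369.
Dept II: Wₕ = 0.30270634; term = 0.30270634²·(1 − 0.19858729)·24.14/984 = 0.0018015297.
Dept III: Wₕ = 0.66314375; term = 0.66314375²·(1 − 0.04477199)·25.49/486 = 0.022032104.
Dept IV: Wₕ = 0.03414992; term = 0.03414992²·(1 − 0.10912343)·62.2/61 = 0.0010593937.
Sum = 0.024893027.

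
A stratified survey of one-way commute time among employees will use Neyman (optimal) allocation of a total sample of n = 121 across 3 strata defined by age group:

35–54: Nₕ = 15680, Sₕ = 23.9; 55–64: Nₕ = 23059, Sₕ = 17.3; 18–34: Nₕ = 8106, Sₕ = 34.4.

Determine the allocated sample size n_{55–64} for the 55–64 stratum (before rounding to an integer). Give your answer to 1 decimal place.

Neyman allocation: nₕ = n·NₕSₕ / Σⱼ NⱼSⱼ.
Σ NⱼSⱼ = 15680·23.9 + 23059·17.3 + 8106·34.4 = 1.0525191 × 10^6.
n_{55–64} = 121·23059·17.3 / (1.0525191 × 10^6) = 45.9.

45.9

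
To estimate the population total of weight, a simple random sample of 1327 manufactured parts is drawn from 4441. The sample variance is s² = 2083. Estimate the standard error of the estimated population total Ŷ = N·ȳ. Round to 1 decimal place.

4659.2

Var(Ŷ) = N²·Var(ȳ) = N²·(1 − n/N)·s²/n.
f = 1327/4441 = 0.29880658; Var(ȳ) = 0.70119342·2083/1327 = 1.1006676.
Var(Ŷ) = 4441² · 1.1006676 = 2.1707896 × 10^7.
SE(Ŷ) = √(2.1707896 × 10^7) = 4659.2.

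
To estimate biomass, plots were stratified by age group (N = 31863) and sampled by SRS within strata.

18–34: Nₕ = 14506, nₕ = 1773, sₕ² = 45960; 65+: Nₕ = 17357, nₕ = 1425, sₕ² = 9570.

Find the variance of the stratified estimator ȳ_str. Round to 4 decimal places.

Var(ȳ_str) = Σₕ Wₕ²(1 − fₕ)sₕ²/nₕ with Wₕ = Nₕ/N, N = 31863.
18–34: Wₕ = 0.45526159; term = 0.45526159²·(1 − 0.12222529)·45960/1773 = 4.7160279.
65+: Wₕ = 0.54473841; term = 0.54473841²·(1 − 0.08209944)·9570/1425 = 1.8292317.
Sum = 6.5452596.

6.5453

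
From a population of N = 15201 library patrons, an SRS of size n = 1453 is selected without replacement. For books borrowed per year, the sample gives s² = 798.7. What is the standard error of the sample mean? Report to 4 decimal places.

0.7051

Under SRS without replacement, Var(ȳ) = (1 − f)·s²/n with f = n/N = 1453/15201 = 0.09558582.
Var(ȳ) = (1 − 0.09558582)·798.7/1453 = 0.90441418·0.5496903 = 0.4971477.
SE(ȳ) = √(0.4971477) = 0.7051.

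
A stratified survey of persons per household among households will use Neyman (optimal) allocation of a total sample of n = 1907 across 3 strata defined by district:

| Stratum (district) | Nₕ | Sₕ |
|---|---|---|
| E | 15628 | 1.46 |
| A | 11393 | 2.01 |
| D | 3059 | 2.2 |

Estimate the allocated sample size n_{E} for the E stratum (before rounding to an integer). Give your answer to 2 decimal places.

Neyman allocation: nₕ = n·NₕSₕ / Σⱼ NⱼSⱼ.
Σ NⱼSⱼ = 15628·1.46 + 11393·2.01 + 3059·2.2 = 52446.61.
n_{E} = 1907·15628·1.46 / 52446.61 = 829.64.

829.64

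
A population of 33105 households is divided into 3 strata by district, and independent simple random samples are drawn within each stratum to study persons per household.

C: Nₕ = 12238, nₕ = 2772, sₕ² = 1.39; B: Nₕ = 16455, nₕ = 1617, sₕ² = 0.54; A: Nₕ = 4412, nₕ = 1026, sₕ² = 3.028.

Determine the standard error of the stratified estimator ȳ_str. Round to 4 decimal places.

Var(ȳ_str) = Σₕ Wₕ²(1 − fₕ)sₕ²/nₕ with Wₕ = Nₕ/N, N = 33105.
C: Wₕ = 0.36967225; term = 0.36967225²·(1 − 0.22650760)·1.39/2772 = 5.3004329 × 10^-5.
B: Wₕ = 0.49705483; term = 0.49705483²·(1 − 0.09826800)·0.54/1617 = 7.4399464 × 10^-5.
A: Wₕ = 0.13327292; term = 0.13327292²·(1 − 0.23254760)·3.028/1026 = 4.0229421 × 10^-5.
Sum = 1.6763321 × 10^-4.
SE = √(1.6763321 × 10^-4) = 0.0129.

0.0129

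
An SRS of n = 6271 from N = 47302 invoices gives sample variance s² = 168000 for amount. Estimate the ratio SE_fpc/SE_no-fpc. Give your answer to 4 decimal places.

0.9314

f = n/N = 6271/47302 = 0.13257368.
SE_no-fpc = √(s²/n) = 5.1759043; SE_fpc = √((1−f)s²/n) = 4.820616.
Ratio = √(1−f) = 0.93135725.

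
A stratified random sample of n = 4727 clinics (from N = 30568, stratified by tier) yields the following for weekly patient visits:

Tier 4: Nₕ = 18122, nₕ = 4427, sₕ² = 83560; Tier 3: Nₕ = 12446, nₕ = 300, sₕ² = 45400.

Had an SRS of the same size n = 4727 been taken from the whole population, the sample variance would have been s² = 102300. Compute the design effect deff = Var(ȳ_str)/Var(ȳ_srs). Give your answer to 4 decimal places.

Var(ȳ_str) = Σ Wₕ²(1−fₕ)sₕ²/nₕ with Wₕ = Nₕ/30568:
  Tier 4: (18122/30568)²·(1−4427/18122)·83560/4427 = 5.0132923
  Tier 3: (12446/30568)²·(1−300/12446)·45400/300 = 24.482943
  → Var(ȳ_str) = 29.496235.
Var(ȳ_srs) = (1 − 4727/30568)·102300/4727 = 18.294996.
deff = 29.496235 / 18.294996 = 1.6123.

1.6123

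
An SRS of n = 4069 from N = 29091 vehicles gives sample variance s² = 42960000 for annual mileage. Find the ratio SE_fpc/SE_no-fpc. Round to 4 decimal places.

f = n/N = 4069/29091 = 0.13987144.
SE_no-fpc = √(s²/n) = 102.75153; SE_fpc = √((1−f)s²/n) = 95.29497.
Ratio = √(1−f) = 0.92743116.

0.9274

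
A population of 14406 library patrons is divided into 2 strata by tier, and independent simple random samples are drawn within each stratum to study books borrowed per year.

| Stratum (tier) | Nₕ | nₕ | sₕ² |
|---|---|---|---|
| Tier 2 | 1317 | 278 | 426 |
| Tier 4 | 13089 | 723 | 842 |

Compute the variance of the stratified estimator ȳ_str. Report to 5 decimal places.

Var(ȳ_str) = Σₕ Wₕ²(1 − fₕ)sₕ²/nₕ with Wₕ = Nₕ/N, N = 14406.
Tier 2: Wₕ = 0.09142024; term = 0.09142024²·(1 − 0.21108580)·426/278 = 0.010103674.
Tier 4: Wₕ = 0.90857976; term = 0.90857976²·(1 − 0.05523722)·842/723 = 0.90828613.
Sum = 0.9183898.

0.91839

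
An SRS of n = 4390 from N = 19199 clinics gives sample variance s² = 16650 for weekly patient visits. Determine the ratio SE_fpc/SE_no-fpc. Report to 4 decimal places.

0.8783

f = n/N = 4390/19199 = 0.22865774.
SE_no-fpc = √(s²/n) = 1.9474883; SE_fpc = √((1−f)s²/n) = 1.7104029.
Ratio = √(1−f) = 0.87826093.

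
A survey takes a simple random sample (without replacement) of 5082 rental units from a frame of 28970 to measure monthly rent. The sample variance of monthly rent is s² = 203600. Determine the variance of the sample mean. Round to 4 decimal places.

33.0350

Under SRS without replacement, Var(ȳ) = (1 − f)·s²/n with f = n/N = 5082/28970 = 0.17542285.
Var(ȳ) = (1 − 0.17542285)·203600/5082 = 0.82457715·40.062967 = 33.035007.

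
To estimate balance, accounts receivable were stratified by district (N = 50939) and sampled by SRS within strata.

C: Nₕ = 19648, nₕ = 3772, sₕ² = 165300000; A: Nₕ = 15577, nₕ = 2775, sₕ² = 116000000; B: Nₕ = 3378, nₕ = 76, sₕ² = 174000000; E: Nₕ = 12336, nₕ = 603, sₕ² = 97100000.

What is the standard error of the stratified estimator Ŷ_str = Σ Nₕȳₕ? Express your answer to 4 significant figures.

8.417 × 10^6

Var(Ŷ_str) = Σₕ Nₕ²(1 − fₕ)sₕ²/nₕ.
C: 19648²·(1 − 3772/19648)·165300000/3772 = 1.3669751 × 10^13.
A: 15577²·(1 − 2775/15577)·116000000/2775 = 8.3359796 × 10^12.
B: 3378²·(1 − 76/3378)·174000000/76 = 2.5537147 × 10^13.
E: 12336²·(1 − 603/12336)·97100000/603 = 2.3306945 × 10^13.
Sum = 7.0849823 × 10^13.
SE = √(7.0849823 × 10^13) = 8.417 × 10^6.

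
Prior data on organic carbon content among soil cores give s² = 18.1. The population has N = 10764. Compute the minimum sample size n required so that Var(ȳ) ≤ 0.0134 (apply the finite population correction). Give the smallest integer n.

Without fpc, n₀ = s²/D = 18.1/0.0134 = 1350.7463.
With fpc, (1 − n/N)·s²/n ≤ D requires n ≥ n₀/(1 + n₀/N) = 1350.7463/(1 + 1350.7463/10764) = 1200.1434.
Rounding up, n = 1201.

1201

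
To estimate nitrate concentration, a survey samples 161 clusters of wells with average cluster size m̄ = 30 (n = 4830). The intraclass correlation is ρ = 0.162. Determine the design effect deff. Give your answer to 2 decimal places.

5.70

deff = 1 + (30 − 1)·0.162 = 1 + 4.698 = 5.698.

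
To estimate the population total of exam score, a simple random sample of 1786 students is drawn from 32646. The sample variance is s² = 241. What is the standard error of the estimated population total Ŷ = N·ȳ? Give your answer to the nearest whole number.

Var(Ŷ) = N²·Var(ȳ) = N²·(1 − n/N)·s²/n.
f = 1786/32646 = 0.05470808; Var(ȳ) = 0.94529192·241/1786 = 0.12755619.
Var(Ŷ) = 32646² · 0.12755619 = 1.3594445 × 10^8.
SE(Ŷ) = √(1.3594445 × 10^8) = 11660.

11660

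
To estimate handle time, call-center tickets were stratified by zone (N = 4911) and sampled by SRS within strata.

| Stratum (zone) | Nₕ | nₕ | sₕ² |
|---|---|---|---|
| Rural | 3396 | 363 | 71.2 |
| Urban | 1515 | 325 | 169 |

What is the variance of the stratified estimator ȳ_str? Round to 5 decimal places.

Var(ȳ_str) = Σₕ Wₕ²(1 − fₕ)sₕ²/nₕ with Wₕ = Nₕ/N, N = 4911.
Rural: Wₕ = 0.69150886; term = 0.69150886²·(1 − 0.10689046)·71.2/363 = 0.083767122.
Urban: Wₕ = 0.30849114; term = 0.30849114²·(1 − 0.21452145)·169/325 = 0.038870763.
Sum = 0.12263789.

0.12264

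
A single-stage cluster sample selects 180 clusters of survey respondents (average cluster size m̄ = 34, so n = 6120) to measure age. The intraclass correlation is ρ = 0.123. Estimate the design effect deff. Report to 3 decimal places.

5.059

deff = 1 + (34 − 1)·0.123 = 1 + 4.059 = 5.059.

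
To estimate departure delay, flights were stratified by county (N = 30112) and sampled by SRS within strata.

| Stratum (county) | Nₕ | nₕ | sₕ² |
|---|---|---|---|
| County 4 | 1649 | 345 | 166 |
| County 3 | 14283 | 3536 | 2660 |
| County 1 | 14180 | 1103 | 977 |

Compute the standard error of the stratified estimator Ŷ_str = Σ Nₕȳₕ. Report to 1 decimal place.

16755.8

Var(Ŷ_str) = Σₕ Nₕ²(1 − fₕ)sₕ²/nₕ.
County 4: 1649²·(1 − 345/1649)·166/345 = 1.0346352 × 10^6.
County 3: 14283²·(1 − 3536/14283)·2660/3536 = 1.1547183 × 10^8.
County 1: 14180²·(1 − 1103/14180)·977/1103 = 1.6424925 × 10^8.
Sum = 2.8075572 × 10^8.
SE = √(2.8075572 × 10^8) = 16755.8.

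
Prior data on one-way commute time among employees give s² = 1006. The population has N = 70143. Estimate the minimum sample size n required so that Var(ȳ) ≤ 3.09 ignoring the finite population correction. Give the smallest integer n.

Without fpc, n₀ = s²/D = 1006/3.09 = 325.5663.
Rounding up, n = 326.

326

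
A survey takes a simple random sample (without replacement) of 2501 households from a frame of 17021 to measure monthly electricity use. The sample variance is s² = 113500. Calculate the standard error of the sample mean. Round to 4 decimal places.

6.2220

Under SRS without replacement, Var(ȳ) = (1 − f)·s²/n with f = n/N = 2501/17021 = 0.14693614.
Var(ȳ) = (1 − 0.14693614)·113500/2501 = 0.85306386·45.381847 = 38.713614.
SE(ȳ) = √(38.713614) = 6.2220.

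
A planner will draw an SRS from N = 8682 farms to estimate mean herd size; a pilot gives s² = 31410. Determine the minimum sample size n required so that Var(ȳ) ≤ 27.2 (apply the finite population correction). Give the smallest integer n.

1020

Without fpc, n₀ = s²/D = 31410/27.2 = 1154.7794.
With fpc, (1 − n/N)·s²/n ≤ D requires n ≥ n₀/(1 + n₀/N) = 1154.7794/(1 + 1154.7794/8682) = 1019.2152.
Rounding up, n = 1020.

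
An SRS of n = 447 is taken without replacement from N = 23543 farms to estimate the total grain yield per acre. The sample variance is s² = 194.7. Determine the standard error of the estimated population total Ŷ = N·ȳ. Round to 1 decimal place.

15389.6

Var(Ŷ) = N²·Var(ȳ) = N²·(1 − n/N)·s²/n.
f = 447/23543 = 0.01898654; Var(ȳ) = 0.98101346·194.7/447 = 0.4273005.
Var(Ŷ) = 23543² · 0.4273005 = 2.3684107 × 10^8.
SE(Ŷ) = √(2.3684107 × 10^8) = 15389.6.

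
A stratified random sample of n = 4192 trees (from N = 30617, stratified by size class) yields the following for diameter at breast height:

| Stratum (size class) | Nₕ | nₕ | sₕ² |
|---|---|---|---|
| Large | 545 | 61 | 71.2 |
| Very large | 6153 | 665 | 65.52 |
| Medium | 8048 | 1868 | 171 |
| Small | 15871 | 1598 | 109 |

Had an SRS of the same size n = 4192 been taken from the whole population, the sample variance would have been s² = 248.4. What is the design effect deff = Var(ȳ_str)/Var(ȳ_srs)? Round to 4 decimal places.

0.4931

Var(ȳ_str) = Σ Wₕ²(1−fₕ)sₕ²/nₕ with Wₕ = Nₕ/30617:
  Large: (545/30617)²·(1−61/545)·71.2/61 = 3.284481 × 10^-4
  Very large: (6153/30617)²·(1−665/6153)·65.52/665 = 0.0035491797
  Medium: (8048/30617)²·(1−1868/8048)·171/1868 = 0.0048570258
  Small: (15871/30617)²·(1−1598/15871)·109/1598 = 0.016483294
  → Var(ȳ_str) = 0.025217948.
Var(ȳ_srs) = (1 − 4192/30617)·248.4/4192 = 0.051142585.
deff = 0.025217948 / 0.051142585 = 0.4931.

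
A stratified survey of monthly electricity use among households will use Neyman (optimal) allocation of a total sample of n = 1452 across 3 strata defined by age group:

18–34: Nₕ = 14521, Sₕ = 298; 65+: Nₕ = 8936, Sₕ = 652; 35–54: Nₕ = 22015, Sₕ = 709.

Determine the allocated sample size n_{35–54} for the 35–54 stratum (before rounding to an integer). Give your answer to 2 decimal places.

879.73

Neyman allocation: nₕ = n·NₕSₕ / Σⱼ NⱼSⱼ.
Σ NⱼSⱼ = 14521·298 + 8936·652 + 22015·709 = 2.5762165 × 10^7.
n_{35–54} = 1452·22015·709 / (2.5762165 × 10^7) = 879.73.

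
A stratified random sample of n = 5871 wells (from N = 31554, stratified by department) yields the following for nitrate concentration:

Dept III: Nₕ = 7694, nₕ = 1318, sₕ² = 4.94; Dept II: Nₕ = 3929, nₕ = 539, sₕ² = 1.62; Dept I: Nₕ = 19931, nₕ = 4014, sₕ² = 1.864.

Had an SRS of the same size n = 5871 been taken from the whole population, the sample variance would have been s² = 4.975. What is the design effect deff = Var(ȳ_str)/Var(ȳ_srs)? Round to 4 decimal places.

Var(ȳ_str) = Σ Wₕ²(1−fₕ)sₕ²/nₕ with Wₕ = Nₕ/31554:
  Dept III: (7694/31554)²·(1−1318/7694)·4.94/1318 = 1.8467291 × 10^-4
  Dept II: (3929/31554)²·(1−539/3929)·1.62/539 = 4.0206765 × 10^-5
  Dept I: (19931/31554)²·(1−4014/19931)·1.864/4014 = 1.4796194 × 10^-4
  → Var(ȳ_str) = 3.7284162 × 10^-4.
Var(ȳ_srs) = (1 − 5871/31554)·4.975/5871 = 6.8971923 × 10^-4.
deff = (3.7284162 × 10^-4) / (6.8971923 × 10^-4) = 0.5406.

0.5406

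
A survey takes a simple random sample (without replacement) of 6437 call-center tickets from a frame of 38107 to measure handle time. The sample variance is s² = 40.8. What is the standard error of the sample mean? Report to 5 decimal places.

0.07258

Under SRS without replacement, Var(ȳ) = (1 − f)·s²/n with f = n/N = 6437/38107 = 0.16891910.
Var(ȳ) = (1 − 0.16891910)·40.8/6437 = 0.83108090·0.0063383564 = 0.0052676869.
SE(ȳ) = √(0.0052676869) = 0.07258.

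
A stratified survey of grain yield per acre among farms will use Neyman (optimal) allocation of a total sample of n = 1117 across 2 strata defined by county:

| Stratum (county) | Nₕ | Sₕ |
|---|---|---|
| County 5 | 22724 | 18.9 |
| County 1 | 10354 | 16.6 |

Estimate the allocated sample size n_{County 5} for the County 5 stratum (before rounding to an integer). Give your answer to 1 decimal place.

Neyman allocation: nₕ = n·NₕSₕ / Σⱼ NⱼSⱼ.
Σ NⱼSⱼ = 22724·18.9 + 10354·16.6 = 601360.
n_{County 5} = 1117·22724·18.9 / 601360 = 797.7.

797.7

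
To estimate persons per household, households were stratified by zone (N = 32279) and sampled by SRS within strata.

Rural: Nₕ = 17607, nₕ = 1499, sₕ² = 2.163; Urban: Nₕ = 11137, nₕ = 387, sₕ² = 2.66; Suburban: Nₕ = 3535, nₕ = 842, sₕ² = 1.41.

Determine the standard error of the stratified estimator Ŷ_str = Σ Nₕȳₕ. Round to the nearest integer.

Var(Ŷ_str) = Σₕ Nₕ²(1 − fₕ)sₕ²/nₕ.
Rural: 17607²·(1 − 1499/17607)·2.163/1499 = 409243.58.
Urban: 11137²·(1 − 387/11137)·2.66/387 = 822900.56.
Suburban: 3535²·(1 − 842/3535)·1.41/842 = 15941.632.
Sum = 1.2480858 × 10^6.
SE = √(1.2480858 × 10^6) = 1117.

1117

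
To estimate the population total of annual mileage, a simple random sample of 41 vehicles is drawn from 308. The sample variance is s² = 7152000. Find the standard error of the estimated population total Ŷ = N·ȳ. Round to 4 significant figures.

Var(Ŷ) = N²·Var(ȳ) = N²·(1 − n/N)·s²/n.
f = 41/308 = 0.13311688; Var(ȳ) = 0.86688312·7152000/41 = 151218.25.
Var(Ŷ) = 308² · 151218.25 = 1.4345168 × 10^10.
SE(Ŷ) = √(1.4345168 × 10^10) = 119800.

119800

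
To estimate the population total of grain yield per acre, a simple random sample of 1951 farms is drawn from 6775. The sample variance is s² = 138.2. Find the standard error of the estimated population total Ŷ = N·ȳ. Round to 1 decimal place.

1521.5

Var(Ŷ) = N²·Var(ȳ) = N²·(1 − n/N)·s²/n.
f = 1951/6775 = 0.28797048; Var(ȳ) = 0.71202952·138.2/1951 = 0.050436945.
Var(Ŷ) = 6775² · 0.050436945 = 2.3150873 × 10^6.
SE(Ŷ) = √(2.3150873 × 10^6) = 1521.5.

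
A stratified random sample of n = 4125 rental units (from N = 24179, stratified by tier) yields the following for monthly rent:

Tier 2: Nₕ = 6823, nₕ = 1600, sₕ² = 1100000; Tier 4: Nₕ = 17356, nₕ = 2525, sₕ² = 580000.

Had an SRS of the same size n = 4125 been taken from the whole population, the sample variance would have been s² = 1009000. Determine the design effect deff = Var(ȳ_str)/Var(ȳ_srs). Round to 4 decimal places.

Var(ȳ_str) = Σ Wₕ²(1−fₕ)sₕ²/nₕ with Wₕ = Nₕ/24179:
  Tier 2: (6823/24179)²·(1−1600/6823)·1100000/1600 = 41.907469
  Tier 4: (17356/24179)²·(1−2525/17356)·580000/2525 = 101.13699
  → Var(ȳ_str) = 143.04446.
Var(ȳ_srs) = (1 − 4125/24179)·1009000/4125 = 202.87563.
deff = 143.04446 / 202.87563 = 0.7051.

0.7051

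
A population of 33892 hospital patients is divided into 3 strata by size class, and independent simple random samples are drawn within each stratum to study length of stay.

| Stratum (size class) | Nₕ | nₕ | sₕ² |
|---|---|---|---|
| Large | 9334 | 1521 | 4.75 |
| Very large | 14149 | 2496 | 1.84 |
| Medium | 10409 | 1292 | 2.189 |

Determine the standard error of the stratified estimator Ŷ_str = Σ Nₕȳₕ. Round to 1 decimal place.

714.2

Var(Ŷ_str) = Σₕ Nₕ²(1 − fₕ)sₕ²/nₕ.
Large: 9334²·(1 − 1521/9334)·4.75/1521 = 227745.61.
Very large: 14149²·(1 − 2496/14149)·1.84/2496 = 121544.9.
Medium: 10409²·(1 − 1292/10409)·2.189/1292 = 160784.51.
Sum = 510075.02.
SE = √(510075.02) = 714.2.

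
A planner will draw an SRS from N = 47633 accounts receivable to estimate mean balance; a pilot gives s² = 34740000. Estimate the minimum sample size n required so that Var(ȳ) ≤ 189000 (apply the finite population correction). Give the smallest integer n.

184

Without fpc, n₀ = s²/D = 34740000/189000 = 183.8095.
With fpc, (1 − n/N)·s²/n ≤ D requires n ≥ n₀/(1 + n₀/N) = 183.8095/(1 + 183.8095/47633) = 183.1029.
Rounding up, n = 184.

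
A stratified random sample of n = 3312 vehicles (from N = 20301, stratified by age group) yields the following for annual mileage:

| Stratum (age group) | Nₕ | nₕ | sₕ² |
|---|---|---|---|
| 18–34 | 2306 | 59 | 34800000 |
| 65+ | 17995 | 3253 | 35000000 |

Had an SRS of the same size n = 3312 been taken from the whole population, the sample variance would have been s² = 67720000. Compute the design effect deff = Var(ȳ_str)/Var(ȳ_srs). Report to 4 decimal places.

0.8381

Var(ȳ_str) = Σ Wₕ²(1−fₕ)sₕ²/nₕ with Wₕ = Nₕ/20301:
  18–34: (2306/20301)²·(1−59/2306)·34800000/59 = 7415.7443
  65+: (17995/20301)²·(1−3253/17995)·35000000/3253 = 6925.5996
  → Var(ȳ_str) = 14341.344.
Var(ȳ_srs) = (1 − 3312/20301)·67720000/3312 = 17111.064.
deff = 14341.344 / 17111.064 = 0.8381.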